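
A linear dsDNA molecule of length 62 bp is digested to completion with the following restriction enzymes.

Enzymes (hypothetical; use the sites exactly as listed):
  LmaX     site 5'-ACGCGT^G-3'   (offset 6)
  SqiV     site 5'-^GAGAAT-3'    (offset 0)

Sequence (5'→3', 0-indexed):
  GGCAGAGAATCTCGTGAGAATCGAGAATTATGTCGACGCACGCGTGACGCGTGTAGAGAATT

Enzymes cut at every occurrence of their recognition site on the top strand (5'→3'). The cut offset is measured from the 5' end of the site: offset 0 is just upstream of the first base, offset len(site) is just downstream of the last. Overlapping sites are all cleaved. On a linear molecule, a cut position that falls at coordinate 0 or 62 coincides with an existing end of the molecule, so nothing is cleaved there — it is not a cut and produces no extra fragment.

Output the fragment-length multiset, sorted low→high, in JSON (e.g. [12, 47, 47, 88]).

Scan for sites:
  LmaX ACGCGTG/6: at [39, 46] ⇒ [45, 52]
  SqiV GAGAAT/0: at [4, 15, 22, 55] ⇒ [4, 15, 22, 55]

All cut coordinates (distinct, sorted): [4, 15, 22, 45, 52, 55]

Fragment lengths:
  [0,4): 4 bp
  [4,15): 11 bp
  [15,22): 7 bp
  [22,45): 23 bp
  [45,52): 7 bp
  [52,55): 3 bp
  [55,62): 7 bp

[3,4,7,7,7,11,23]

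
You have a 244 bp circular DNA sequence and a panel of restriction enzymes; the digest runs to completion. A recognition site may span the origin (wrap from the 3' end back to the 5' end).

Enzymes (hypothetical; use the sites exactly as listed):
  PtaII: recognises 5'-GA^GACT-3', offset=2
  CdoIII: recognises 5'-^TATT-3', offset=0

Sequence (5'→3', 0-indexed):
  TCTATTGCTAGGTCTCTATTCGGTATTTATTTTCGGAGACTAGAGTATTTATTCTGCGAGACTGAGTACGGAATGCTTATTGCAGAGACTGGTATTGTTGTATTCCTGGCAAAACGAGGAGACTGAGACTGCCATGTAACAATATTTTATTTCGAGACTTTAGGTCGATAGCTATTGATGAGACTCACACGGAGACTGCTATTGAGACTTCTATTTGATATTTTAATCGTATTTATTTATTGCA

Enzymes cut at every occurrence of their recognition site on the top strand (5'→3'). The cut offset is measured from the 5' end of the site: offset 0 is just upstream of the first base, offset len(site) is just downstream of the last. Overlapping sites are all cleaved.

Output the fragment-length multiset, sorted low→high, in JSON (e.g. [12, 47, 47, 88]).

Per-enzyme occurrences:
  PtaII GAGACT/2: at [35, 57, 84, 118, 124, 153, 179, 191, 203] ⇒ [37, 59, 86, 120, 126, 155, 181, 193, 205]
  CdoIII TATT/0: at [2, 16, 23, 27, 45, 49, 77, 92, 100, 142, 147, 172, 199, 211, 218, 229, 233, 237] ⇒ [2, 16, 23, 27, 45, 49, 77, 92, 100, 142, 147, 172, 199, 211, 218, 229, 233, 237]

Pooled cuts: [2, 16, 23, 27, 37, 45, 49, 59, 77, 86, 92, 100, 120, 126, 142, 147, 155, 172, 181, 193, 199, 205, 211, 218, 229, 233, 237]

Fragments:
  2→16: 14 bp
  16→23: 7 bp
  23→27: 4 bp
  27→37: 10 bp
  37→45: 8 bp
  45→49: 4 bp
  49→59: 10 bp
  59→77: 18 bp
  77→86: 9 bp
  86→92: 6 bp
  92→100: 8 bp
  100→120: 20 bp
  120→126: 6 bp
  126→142: 16 bp
  142→147: 5 bp
  147→155: 8 bp
  155→172: 17 bp
  172→181: 9 bp
  181→193: 12 bp
  193→199: 6 bp
  199→205: 6 bp
  205→211: 6 bp
  211→218: 7 bp
  218→229: 11 bp
  229→233: 4 bp
  233→237: 4 bp
  237→2 (wrap): 244-237+2 = 9 bp

[4,4,4,4,5,6,6,6,6,6,7,7,8,8,8,9,9,9,10,10,11,12,14,16,17,18,20]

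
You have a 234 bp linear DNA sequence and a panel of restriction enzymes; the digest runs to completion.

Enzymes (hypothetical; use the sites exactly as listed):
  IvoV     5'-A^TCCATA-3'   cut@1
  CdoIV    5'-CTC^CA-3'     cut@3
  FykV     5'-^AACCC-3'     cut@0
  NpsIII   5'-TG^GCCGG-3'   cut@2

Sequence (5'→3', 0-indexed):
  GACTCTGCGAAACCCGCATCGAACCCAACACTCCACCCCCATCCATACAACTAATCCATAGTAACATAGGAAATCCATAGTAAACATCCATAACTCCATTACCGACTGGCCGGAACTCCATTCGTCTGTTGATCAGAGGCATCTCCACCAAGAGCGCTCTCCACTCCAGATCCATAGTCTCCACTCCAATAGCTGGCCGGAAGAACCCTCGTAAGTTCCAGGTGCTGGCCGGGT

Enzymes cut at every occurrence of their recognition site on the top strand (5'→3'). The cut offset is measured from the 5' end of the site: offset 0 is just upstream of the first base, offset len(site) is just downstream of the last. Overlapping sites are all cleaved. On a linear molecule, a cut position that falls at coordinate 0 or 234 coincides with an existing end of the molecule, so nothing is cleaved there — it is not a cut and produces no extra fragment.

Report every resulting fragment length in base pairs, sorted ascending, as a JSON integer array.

Scan for sites:
  IvoV ATCCATA/1: at [40, 53, 72, 85, 169] ⇒ [41, 54, 73, 86, 170]
  CdoIV CTCCA/3: at [30, 93, 115, 142, 158, 163, 178, 183] ⇒ [33, 96, 118, 145, 161, 166, 181, 186]
  FykV AACCC/0: at [10, 21, 203] ⇒ [10, 21, 203]
  NpsIII TGGCCGG/2: at [106, 193, 225] ⇒ [108, 195, 227]

Pooled cuts: [10, 21, 33, 41, 54, 73, 86, 96, 108, 118, 145, 161, 166, 170, 181, 186, 195, 203, 227]

Fragment lengths:
  [0,10): 10 bp
  [10,21): 11 bp
  [21,33): 12 bp
  [33,41): 8 bp
  [41,54): 13 bp
  [54,73): 19 bp
  [73,86): 13 bp
  [86,96): 10 bp
  [96,108): 12 bp
  [108,118): 10 bp
  [118,145): 27 bp
  [145,161): 16 bp
  [161,166): 5 bp
  [166,170): 4 bp
  [170,181): 11 bp
  [181,186): 5 bp
  [186,195): 9 bp
  [195,203): 8 bp
  [203,227): 24 bp
  [227,234): 7 bp

[4,5,5,7,8,8,9,10,10,10,11,11,12,12,13,13,16,19,24,27]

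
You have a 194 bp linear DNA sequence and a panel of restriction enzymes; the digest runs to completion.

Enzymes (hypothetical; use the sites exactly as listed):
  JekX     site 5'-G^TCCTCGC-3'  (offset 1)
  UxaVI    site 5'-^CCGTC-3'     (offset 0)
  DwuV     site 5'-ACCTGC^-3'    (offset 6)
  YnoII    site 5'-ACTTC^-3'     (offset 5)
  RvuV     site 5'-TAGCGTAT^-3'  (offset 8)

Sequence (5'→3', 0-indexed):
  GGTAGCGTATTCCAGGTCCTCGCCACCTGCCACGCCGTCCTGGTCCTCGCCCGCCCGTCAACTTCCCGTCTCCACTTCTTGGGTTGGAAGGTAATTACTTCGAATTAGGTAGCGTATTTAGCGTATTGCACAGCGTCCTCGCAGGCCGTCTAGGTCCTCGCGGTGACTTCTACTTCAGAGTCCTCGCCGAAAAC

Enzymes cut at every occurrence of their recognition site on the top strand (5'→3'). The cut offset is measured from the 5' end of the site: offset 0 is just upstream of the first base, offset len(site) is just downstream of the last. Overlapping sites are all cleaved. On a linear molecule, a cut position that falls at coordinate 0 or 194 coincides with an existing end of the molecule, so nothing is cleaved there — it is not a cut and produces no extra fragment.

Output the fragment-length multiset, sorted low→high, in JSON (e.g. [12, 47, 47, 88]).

Per-enzyme occurrences:
  JekX (GTCCTCGC, off=1): starts [15, 42, 134, 153, 179] → cuts [16, 43, 135, 154, 180]
  UxaVI (CCGTC, off=0): starts [34, 54, 65, 145] → cuts [34, 54, 65, 145]
  DwuV (ACCTGC, off=6): starts [24] → cuts [30]
  YnoII (ACTTC, off=5): starts [60, 73, 96, 165, 171] → cuts [65, 78, 101, 170, 176]
  RvuV (TAGCGTAT, off=8): starts [2, 109, 118] → cuts [10, 117, 126]

Pooled cuts: [10, 16, 30, 34, 43, 54, 65, 78, 101, 117, 126, 135, 145, 154, 170, 176, 180]

Fragments:
  [0,10): 10 bp
  [10,16): 6 bp
  [16,30): 14 bp
  [30,34): 4 bp
  [34,43): 9 bp
  [43,54): 11 bp
  [54,65): 11 bp
  [65,78): 13 bp
  [78,101): 23 bp
  [101,117): 16 bp
  [117,126): 9 bp
  [126,135): 9 bp
  [135,145): 10 bp
  [145,154): 9 bp
  [154,170): 16 bp
  [170,176): 6 bp
  [176,180): 4 bp
  [180,194): 14 bp

[4,4,6,6,9,9,9,9,10,10,11,11,13,14,14,16,16,23]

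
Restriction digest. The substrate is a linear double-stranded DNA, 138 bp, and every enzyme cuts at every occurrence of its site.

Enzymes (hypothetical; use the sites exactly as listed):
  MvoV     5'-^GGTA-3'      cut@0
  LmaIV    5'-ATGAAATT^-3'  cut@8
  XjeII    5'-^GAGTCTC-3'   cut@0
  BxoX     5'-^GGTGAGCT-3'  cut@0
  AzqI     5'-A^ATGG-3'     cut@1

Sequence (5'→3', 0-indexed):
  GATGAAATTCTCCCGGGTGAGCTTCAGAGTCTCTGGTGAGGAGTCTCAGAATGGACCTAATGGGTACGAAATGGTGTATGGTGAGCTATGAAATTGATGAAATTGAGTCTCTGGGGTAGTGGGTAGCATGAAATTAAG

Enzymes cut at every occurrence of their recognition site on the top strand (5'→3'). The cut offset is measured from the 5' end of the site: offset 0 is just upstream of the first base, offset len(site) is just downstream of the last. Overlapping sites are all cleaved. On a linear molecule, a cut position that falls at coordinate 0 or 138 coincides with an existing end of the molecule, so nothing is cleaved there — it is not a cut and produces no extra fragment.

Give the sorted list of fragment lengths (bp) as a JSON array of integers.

[3,3,6,7,8,9,9,9,9,10,10,11,14,14,16]

Site scan:
  MvoV GGTA/0: at [62, 114, 121] ⇒ [62, 114, 121]
  LmaIV ATGAAATT/8: at [1, 87, 96, 127] ⇒ [9, 95, 104, 135]
  XjeII GAGTCTC/0: at [26, 40, 104] ⇒ [26, 40, 104]
  BxoX GGTGAGCT/0: at [15, 79] ⇒ [15, 79]
  AzqI AATGG/1: at [49, 58, 69] ⇒ [50, 59, 70]

Pooled cuts: [9, 15, 26, 40, 50, 59, 62, 70, 79, 95, 104, 114, 121, 135]

Fragment lengths:
  [0,9): 9 bp
  [9,15): 6 bp
  [15,26): 11 bp
  [26,40): 14 bp
  [40,50): 10 bp
  [50,59): 9 bp
  [59,62): 3 bp
  [62,70): 8 bp
  [70,79): 9 bp
  [79,95): 16 bp
  [95,104): 9 bp
  [104,114): 10 bp
  [114,121): 7 bp
  [121,135): 14 bp
  [135,138): 3 bp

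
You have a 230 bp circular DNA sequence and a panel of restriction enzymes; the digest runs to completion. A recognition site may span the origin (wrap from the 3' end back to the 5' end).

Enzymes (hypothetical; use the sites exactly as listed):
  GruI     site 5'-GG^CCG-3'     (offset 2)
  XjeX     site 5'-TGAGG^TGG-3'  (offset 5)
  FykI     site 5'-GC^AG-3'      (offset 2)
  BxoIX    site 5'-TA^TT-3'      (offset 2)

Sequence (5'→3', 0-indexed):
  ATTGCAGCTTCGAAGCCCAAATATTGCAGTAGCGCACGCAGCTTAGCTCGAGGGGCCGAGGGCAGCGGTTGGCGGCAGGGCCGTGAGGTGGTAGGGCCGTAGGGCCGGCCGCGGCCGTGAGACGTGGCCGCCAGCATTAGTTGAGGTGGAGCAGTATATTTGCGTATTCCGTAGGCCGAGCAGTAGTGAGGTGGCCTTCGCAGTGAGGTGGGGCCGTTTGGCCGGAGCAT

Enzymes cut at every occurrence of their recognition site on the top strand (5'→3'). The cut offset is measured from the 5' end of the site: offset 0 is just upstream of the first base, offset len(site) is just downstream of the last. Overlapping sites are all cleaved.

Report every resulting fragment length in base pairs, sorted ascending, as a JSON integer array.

Per-enzyme occurrences:
  GruI (GGCCG, off=2): starts [53, 78, 94, 102, 106, 112, 125, 173, 211, 219] → cuts [55, 80, 96, 104, 108, 114, 127, 175, 213, 221]
  XjeX (TGAGGTGG, off=5): starts [83, 141, 186, 203] → cuts [88, 146, 191, 208]
  FykI (GCAG, off=2): starts [3, 25, 37, 61, 74, 150, 179, 199] → cuts [5, 27, 39, 63, 76, 152, 181, 201]
  BxoIX (TATT, off=2): starts [21, 156, 164, 229] → cuts [1, 23, 158, 166]

All cut coordinates (distinct, sorted): [1, 5, 23, 27, 39, 55, 63, 76, 80, 88, 96, 104, 108, 114, 127, 146, 152, 158, 166, 175, 181, 191, 201, 208, 213, 221]

Fragment lengths:
  1→5: 4 bp
  5→23: 18 bp
  23→27: 4 bp
  27→39: 12 bp
  39→55: 16 bp
  55→63: 8 bp
  63→76: 13 bp
  76→80: 4 bp
  80→88: 8 bp
  88→96: 8 bp
  96→104: 8 bp
  104→108: 4 bp
  108→114: 6 bp
  114→127: 13 bp
  127→146: 19 bp
  146→152: 6 bp
  152→158: 6 bp
  158→166: 8 bp
  166→175: 9 bp
  175→181: 6 bp
  181→191: 10 bp
  191→201: 10 bp
  201→208: 7 bp
  208→213: 5 bp
  213→221: 8 bp
  221→1 (wrap): 230-221+1 = 10 bp

[4,4,4,4,5,6,6,6,6,7,8,8,8,8,8,8,9,10,10,10,12,13,13,16,18,19]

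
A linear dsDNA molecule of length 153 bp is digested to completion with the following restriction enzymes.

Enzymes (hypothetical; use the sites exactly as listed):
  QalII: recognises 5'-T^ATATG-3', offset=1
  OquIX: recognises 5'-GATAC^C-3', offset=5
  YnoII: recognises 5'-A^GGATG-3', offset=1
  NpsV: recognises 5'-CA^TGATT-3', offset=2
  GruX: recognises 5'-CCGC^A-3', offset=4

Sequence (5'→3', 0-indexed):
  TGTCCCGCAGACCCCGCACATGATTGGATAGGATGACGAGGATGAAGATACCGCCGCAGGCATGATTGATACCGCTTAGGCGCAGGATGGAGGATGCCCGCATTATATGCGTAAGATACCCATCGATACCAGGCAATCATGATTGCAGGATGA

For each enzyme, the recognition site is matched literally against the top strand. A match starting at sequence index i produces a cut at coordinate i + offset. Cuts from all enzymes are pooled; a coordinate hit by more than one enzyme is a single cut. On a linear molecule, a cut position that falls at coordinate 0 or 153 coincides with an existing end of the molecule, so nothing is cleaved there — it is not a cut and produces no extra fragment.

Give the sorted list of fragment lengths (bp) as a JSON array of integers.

[3,3,5,6,6,7,8,8,9,9,10,10,10,10,10,12,12,15]

Scan for sites:
  QalII (TATATG, off=1): starts [103] → cuts [104]
  OquIX (GATACC, off=5): starts [46, 67, 114, 124] → cuts [51, 72, 119, 129]
  YnoII (AGGATG, off=1): starts [29, 38, 83, 90, 146] → cuts [30, 39, 84, 91, 147]
  NpsV (CATGATT, off=2): starts [18, 60, 137] → cuts [20, 62, 139]
  GruX (CCGCA, off=4): starts [4, 13, 53, 97] → cuts [8, 17, 57, 101]

All cut coordinates (distinct, sorted): [8, 17, 20, 30, 39, 51, 57, 62, 72, 84, 91, 101, 104, 119, 129, 139, 147]

Fragment lengths:
  [0,8): 8 bp
  [8,17): 9 bp
  [17,20): 3 bp
  [20,30): 10 bp
  [30,39): 9 bp
  [39,51): 12 bp
  [51,57): 6 bp
  [57,62): 5 bp
  [62,72): 10 bp
  [72,84): 12 bp
  [84,91): 7 bp
  [91,101): 10 bp
  [101,104): 3 bp
  [104,119): 15 bp
  [119,129): 10 bp
  [129,139): 10 bp
  [139,147): 8 bp
  [147,153): 6 bp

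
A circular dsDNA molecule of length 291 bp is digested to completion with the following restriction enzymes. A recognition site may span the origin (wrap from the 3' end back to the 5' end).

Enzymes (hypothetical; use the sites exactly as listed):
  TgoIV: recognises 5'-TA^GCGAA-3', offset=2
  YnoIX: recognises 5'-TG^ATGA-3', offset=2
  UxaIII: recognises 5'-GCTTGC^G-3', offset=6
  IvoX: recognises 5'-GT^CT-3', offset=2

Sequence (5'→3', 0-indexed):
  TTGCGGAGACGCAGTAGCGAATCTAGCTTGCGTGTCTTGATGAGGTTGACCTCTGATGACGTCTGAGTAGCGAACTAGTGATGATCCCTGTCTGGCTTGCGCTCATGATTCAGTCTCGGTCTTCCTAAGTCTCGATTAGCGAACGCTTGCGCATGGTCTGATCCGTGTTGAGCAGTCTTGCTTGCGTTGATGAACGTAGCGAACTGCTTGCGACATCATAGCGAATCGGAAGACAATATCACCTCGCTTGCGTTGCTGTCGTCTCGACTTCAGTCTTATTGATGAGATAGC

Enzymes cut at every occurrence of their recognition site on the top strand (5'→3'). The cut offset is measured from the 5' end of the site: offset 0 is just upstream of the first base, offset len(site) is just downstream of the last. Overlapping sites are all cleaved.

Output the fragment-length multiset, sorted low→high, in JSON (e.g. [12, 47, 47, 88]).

Scan for sites:
  TgoIV (TAGCGAA, off=2): starts [14, 67, 136, 196, 218] → cuts [16, 69, 138, 198, 220]
  YnoIX (TGATGA, off=2): starts [37, 53, 78, 187, 279] → cuts [39, 55, 80, 189, 281]
  UxaIII (GCTTGCG, off=6): starts [25, 94, 144, 179, 205, 245, 289] → cuts [4, 31, 100, 150, 185, 211, 251]
  IvoX (GTCT, off=2): starts [33, 60, 89, 112, 118, 128, 155, 174, 260, 272] → cuts [35, 62, 91, 114, 120, 130, 157, 176, 262, 274]

Pooled cuts: [4, 16, 31, 35, 39, 55, 62, 69, 80, 91, 100, 114, 120, 130, 138, 150, 157, 176, 185, 189, 198, 211, 220, 251, 262, 274, 281]

Fragment lengths:
  4→16: 12 bp
  16→31: 15 bp
  31→35: 4 bp
  35→39: 4 bp
  39→55: 16 bp
  55→62: 7 bp
  62→69: 7 bp
  69→80: 11 bp
  80→91: 11 bp
  91→100: 9 bp
  100→114: 14 bp
  114→120: 6 bp
  120→130: 10 bp
  130→138: 8 bp
  138→150: 12 bp
  150→157: 7 bp
  157→176: 19 bp
  176→185: 9 bp
  185→189: 4 bp
  189→198: 9 bp
  198→211: 13 bp
  211→220: 9 bp
  220→251: 31 bp
  251→262: 11 bp
  262→274: 12 bp
  274→281: 7 bp
  281→4 (wrap): 291-281+4 = 14 bp

[4,4,4,6,7,7,7,7,8,9,9,9,9,10,11,11,11,12,12,12,13,14,14,15,16,19,31]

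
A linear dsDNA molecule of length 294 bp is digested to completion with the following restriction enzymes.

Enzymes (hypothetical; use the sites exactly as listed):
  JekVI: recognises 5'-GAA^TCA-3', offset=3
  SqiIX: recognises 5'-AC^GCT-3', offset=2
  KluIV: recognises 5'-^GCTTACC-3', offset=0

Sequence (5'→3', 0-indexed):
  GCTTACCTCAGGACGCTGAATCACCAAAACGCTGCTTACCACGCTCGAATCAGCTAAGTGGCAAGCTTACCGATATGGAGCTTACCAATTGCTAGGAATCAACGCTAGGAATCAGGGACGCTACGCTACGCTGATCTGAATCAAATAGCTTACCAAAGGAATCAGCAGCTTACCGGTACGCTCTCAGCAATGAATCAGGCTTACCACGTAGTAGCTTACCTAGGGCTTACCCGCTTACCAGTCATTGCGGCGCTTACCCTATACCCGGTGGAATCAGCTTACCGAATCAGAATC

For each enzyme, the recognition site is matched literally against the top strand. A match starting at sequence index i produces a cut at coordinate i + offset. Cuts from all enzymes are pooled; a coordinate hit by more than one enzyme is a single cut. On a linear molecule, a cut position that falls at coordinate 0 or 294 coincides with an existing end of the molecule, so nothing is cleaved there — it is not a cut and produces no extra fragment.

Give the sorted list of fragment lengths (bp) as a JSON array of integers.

[3,3,4,5,5,5,6,6,7,7,8,8,8,8,9,10,10,11,11,12,14,14,15,15,15,15,19,19,22]

Site scan:
  JekVI (GAATCA, off=3): starts [17, 46, 95, 108, 137, 158, 191, 270, 283] → cuts [20, 49, 98, 111, 140, 161, 194, 273, 286]
  SqiIX (ACGCT, off=2): starts [12, 28, 40, 101, 117, 122, 127, 177] → cuts [14, 30, 42, 103, 119, 124, 129, 179]
  KluIV (GCTTACC, off=0): starts [0, 33, 64, 79, 147, 167, 198, 213, 224, 232, 251, 276] → cuts [33, 64, 79, 147, 167, 198, 213, 224, 232, 251, 276] (position 0 is a terminus of the linear molecule — no cut)

All cut coordinates (distinct, sorted): [14, 20, 30, 33, 42, 49, 64, 79, 98, 103, 111, 119, 124, 129, 140, 147, 161, 167, 179, 194, 198, 213, 224, 232, 251, 273, 276, 286]

Fragments:
  [0,14): 14 bp
  [14,20): 6 bp
  [20,30): 10 bp
  [30,33): 3 bp
  [33,42): 9 bp
  [42,49): 7 bp
  [49,64): 15 bp
  [64,79): 15 bp
  [79,98): 19 bp
  [98,103): 5 bp
  [103,111): 8 bp
  [111,119): 8 bp
  [119,124): 5 bp
  [124,129): 5 bp
  [129,140): 11 bp
  [140,147): 7 bp
  [147,161): 14 bp
  [161,167): 6 bp
  [167,179): 12 bp
  [179,194): 15 bp
  [194,198): 4 bp
  [198,213): 15 bp
  [213,224): 11 bp
  [224,232): 8 bp
  [232,251): 19 bp
  [251,273): 22 bp
  [273,276): 3 bp
  [276,286): 10 bp
  [286,294): 8 bp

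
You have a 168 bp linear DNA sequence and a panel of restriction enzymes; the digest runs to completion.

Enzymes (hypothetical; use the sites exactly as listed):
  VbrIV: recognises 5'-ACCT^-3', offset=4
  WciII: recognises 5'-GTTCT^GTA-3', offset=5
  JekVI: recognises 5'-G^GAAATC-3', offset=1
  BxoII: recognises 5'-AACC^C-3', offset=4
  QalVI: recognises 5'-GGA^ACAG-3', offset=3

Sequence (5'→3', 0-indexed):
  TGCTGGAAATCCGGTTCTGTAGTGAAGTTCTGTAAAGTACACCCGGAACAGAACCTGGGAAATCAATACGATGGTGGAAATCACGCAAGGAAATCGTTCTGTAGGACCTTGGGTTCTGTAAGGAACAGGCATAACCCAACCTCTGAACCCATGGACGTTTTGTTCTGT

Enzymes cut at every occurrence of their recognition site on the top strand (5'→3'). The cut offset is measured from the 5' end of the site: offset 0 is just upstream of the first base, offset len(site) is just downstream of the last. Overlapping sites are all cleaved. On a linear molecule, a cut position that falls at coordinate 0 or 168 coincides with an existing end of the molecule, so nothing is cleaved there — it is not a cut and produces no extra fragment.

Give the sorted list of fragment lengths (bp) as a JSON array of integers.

Per-enzyme occurrences:
  VbrIV (ACCT, off=4): starts [52, 105, 138] → cuts [56, 109, 142]
  WciII (GTTCTGTA, off=5): starts [13, 26, 95, 112] → cuts [18, 31, 100, 117]
  JekVI (GGAAATC, off=1): starts [4, 57, 75, 88] → cuts [5, 58, 76, 89]
  BxoII (AACCC, off=4): starts [132, 145] → cuts [136, 149]
  QalVI (GGAACAG, off=3): starts [44, 121] → cuts [47, 124]

All cut coordinates (distinct, sorted): [5, 18, 31, 47, 56, 58, 76, 89, 100, 109, 117, 124, 136, 142, 149]

Fragments:
  [0,5): 5 bp
  [5,18): 13 bp
  [18,31): 13 bp
  [31,47): 16 bp
  [47,56): 9 bp
  [56,58): 2 bp
  [58,76): 18 bp
  [76,89): 13 bp
  [89,100): 11 bp
  [100,109): 9 bp
  [109,117): 8 bp
  [117,124): 7 bp
  [124,136): 12 bp
  [136,142): 6 bp
  [142,149): 7 bp
  [149,168): 19 bp

[2,5,6,7,7,8,9,9,11,12,13,13,13,16,18,19]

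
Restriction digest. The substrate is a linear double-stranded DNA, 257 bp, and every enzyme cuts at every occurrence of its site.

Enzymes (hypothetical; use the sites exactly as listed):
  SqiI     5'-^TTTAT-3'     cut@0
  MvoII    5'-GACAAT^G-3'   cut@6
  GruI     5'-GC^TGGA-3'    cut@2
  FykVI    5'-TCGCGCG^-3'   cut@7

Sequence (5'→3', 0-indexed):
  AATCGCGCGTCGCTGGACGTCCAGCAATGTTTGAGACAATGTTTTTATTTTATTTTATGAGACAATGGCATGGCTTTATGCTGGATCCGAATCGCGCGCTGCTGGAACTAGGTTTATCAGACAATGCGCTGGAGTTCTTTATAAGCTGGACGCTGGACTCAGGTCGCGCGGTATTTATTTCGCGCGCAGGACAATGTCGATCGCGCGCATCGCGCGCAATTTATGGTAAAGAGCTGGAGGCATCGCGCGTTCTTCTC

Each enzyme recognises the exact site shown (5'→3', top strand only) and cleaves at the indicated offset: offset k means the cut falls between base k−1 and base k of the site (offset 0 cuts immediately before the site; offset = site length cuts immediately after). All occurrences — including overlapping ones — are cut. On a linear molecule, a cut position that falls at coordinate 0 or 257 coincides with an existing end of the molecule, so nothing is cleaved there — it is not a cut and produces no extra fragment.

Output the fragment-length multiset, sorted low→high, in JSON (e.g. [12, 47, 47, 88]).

Scan for sites:
  SqiI (TTTAT, off=0): starts [43, 48, 53, 74, 112, 137, 173, 219] → cuts [43, 48, 53, 74, 112, 137, 173, 219]
  MvoII (GACAATG, off=6): starts [34, 60, 119, 189] → cuts [40, 66, 125, 195]
  GruI (GCTGGA, off=2): starts [11, 79, 100, 127, 144, 151, 232] → cuts [13, 81, 102, 129, 146, 153, 234]
  FykVI (TCGCGCG, off=7): starts [2, 91, 163, 179, 200, 209, 242] → cuts [9, 98, 170, 186, 207, 216, 249]

Pooled cuts: [9, 13, 40, 43, 48, 53, 66, 74, 81, 98, 102, 112, 125, 129, 137, 146, 153, 170, 173, 186, 195, 207, 216, 219, 234, 249]

Fragments:
  [0,9): 9 bp
  [9,13): 4 bp
  [13,40): 27 bp
  [40,43): 3 bp
  [43,48): 5 bp
  [48,53): 5 bp
  [53,66): 13 bp
  [66,74): 8 bp
  [74,81): 7 bp
  [81,98): 17 bp
  [98,102): 4 bp
  [102,112): 10 bp
  [112,125): 13 bp
  [125,129): 4 bp
  [129,137): 8 bp
  [137,146): 9 bp
  [146,153): 7 bp
  [153,170): 17 bp
  [170,173): 3 bp
  [173,186): 13 bp
  [186,195): 9 bp
  [195,207): 12 bp
  [207,216): 9 bp
  [216,219): 3 bp
  [219,234): 15 bp
  [234,249): 15 bp
  [249,257): 8 bp

[3,3,3,4,4,4,5,5,7,7,8,8,8,9,9,9,9,10,12,13,13,13,15,15,17,17,27]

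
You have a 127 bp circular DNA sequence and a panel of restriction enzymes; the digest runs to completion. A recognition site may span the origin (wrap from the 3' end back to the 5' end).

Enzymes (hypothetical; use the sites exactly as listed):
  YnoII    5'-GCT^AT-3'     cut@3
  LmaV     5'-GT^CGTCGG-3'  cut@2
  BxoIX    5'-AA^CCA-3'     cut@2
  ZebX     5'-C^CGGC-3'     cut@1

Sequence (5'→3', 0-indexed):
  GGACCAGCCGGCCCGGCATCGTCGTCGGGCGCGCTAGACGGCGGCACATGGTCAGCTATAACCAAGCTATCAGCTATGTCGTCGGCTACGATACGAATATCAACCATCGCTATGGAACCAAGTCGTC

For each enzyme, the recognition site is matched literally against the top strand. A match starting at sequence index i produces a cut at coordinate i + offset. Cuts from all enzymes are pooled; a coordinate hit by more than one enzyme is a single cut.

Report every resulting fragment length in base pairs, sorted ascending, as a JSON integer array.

[4,4,5,6,6,7,7,8,9,12,24,35]

Scan for sites:
  YnoII GCTAT/3: at [54, 65, 72, 108] ⇒ [57, 68, 75, 111]
  LmaV GTCGTCGG/2: at [20, 77, 121] ⇒ [22, 79, 123]
  BxoIX AACCA/2: at [59, 101, 115] ⇒ [61, 103, 117]
  ZebX CCGGC/1: at [7, 12] ⇒ [8, 13]

Pooled cuts: [8, 13, 22, 57, 61, 68, 75, 79, 103, 111, 117, 123]

Fragment lengths:
  8→13: 5 bp
  13→22: 9 bp
  22→57: 35 bp
  57→61: 4 bp
  61→68: 7 bp
  68→75: 7 bp
  75→79: 4 bp
  79→103: 24 bp
  103→111: 8 bp
  111→117: 6 bp
  117→123: 6 bp
  123→8 (wrap): 127-123+8 = 12 bp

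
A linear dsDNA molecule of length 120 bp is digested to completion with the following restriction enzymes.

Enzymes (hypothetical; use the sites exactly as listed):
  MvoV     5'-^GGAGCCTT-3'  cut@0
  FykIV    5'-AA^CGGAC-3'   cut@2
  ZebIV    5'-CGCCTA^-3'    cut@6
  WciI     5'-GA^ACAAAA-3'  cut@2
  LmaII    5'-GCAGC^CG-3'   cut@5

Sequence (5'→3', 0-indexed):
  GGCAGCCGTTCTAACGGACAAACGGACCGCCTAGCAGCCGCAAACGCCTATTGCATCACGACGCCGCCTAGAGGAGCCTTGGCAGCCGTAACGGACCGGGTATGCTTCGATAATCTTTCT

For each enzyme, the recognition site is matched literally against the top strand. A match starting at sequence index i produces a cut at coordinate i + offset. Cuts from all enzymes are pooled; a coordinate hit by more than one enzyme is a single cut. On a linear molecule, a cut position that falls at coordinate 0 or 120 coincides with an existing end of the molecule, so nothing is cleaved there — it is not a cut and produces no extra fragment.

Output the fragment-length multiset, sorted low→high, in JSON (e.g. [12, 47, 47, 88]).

Site scan:
  MvoV GGAGCCTT/0: at [72] ⇒ [72]
  FykIV AACGGAC/2: at [12, 20, 89] ⇒ [14, 22, 91]
  ZebIV CGCCTA/6: at [27, 44, 64] ⇒ [33, 50, 70]
  WciI (GAACAAAA, off=2): no sites
  LmaII GCAGCCG/5: at [1, 33, 81] ⇒ [6, 38, 86]

Pooled cuts: [6, 14, 22, 33, 38, 50, 70, 72, 86, 91]

Fragments:
  [0,6): 6 bp
  [6,14): 8 bp
  [14,22): 8 bp
  [22,33): 11 bp
  [33,38): 5 bp
  [38,50): 12 bp
  [50,70): 20 bp
  [70,72): 2 bp
  [72,86): 14 bp
  [86,91): 5 bp
  [91,120): 29 bp

[2,5,5,6,8,8,11,12,14,20,29]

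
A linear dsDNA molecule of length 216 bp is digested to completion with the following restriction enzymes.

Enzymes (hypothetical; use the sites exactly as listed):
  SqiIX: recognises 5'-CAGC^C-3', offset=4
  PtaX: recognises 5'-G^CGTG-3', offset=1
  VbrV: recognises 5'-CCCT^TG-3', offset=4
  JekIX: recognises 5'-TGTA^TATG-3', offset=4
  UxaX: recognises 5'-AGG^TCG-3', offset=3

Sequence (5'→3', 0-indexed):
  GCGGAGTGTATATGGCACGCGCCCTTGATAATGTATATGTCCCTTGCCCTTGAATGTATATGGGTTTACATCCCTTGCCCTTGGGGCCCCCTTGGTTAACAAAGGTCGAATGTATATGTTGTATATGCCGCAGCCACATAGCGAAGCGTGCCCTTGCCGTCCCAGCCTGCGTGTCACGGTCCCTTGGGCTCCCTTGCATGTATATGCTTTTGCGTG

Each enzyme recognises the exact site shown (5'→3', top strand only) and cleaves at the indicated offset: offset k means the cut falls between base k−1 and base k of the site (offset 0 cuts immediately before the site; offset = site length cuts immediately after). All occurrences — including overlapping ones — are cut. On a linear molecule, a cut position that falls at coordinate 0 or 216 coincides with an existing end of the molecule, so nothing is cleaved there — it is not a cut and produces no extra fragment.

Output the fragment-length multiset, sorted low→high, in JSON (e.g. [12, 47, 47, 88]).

[3,4,6,6,8,8,8,9,9,9,10,10,10,10,11,11,12,12,13,15,15,17]

Site scan:
  SqiIX (CAGCC, off=4): starts [130, 162] → cuts [134, 166]
  PtaX (GCGTG, off=1): starts [145, 168, 211] → cuts [146, 169, 212]
  VbrV (CCCTTG, off=4): starts [21, 40, 46, 71, 77, 88, 150, 180, 190] → cuts [25, 44, 50, 75, 81, 92, 154, 184, 194]
  JekIX (TGTATATG, off=4): starts [6, 31, 54, 110, 119, 198] → cuts [10, 35, 58, 114, 123, 202]
  UxaX (AGGTCG, off=3): starts [102] → cuts [105]

All cut coordinates (distinct, sorted): [10, 25, 35, 44, 50, 58, 75, 81, 92, 105, 114, 123, 134, 146, 154, 166, 169, 184, 194, 202, 212]

Fragments:
  [0,10): 10 bp
  [10,25): 15 bp
  [25,35): 10 bp
  [35,44): 9 bp
  [44,50): 6 bp
  [50,58): 8 bp
  [58,75): 17 bp
  [75,81): 6 bp
  [81,92): 11 bp
  [92,105): 13 bp
  [105,114): 9 bp
  [114,123): 9 bp
  [123,134): 11 bp
  [134,146): 12 bp
  [146,154): 8 bp
  [154,166): 12 bp
  [166,169): 3 bp
  [169,184): 15 bp
  [184,194): 10 bp
  [194,202): 8 bp
  [202,212): 10 bp
  [212,216): 4 bp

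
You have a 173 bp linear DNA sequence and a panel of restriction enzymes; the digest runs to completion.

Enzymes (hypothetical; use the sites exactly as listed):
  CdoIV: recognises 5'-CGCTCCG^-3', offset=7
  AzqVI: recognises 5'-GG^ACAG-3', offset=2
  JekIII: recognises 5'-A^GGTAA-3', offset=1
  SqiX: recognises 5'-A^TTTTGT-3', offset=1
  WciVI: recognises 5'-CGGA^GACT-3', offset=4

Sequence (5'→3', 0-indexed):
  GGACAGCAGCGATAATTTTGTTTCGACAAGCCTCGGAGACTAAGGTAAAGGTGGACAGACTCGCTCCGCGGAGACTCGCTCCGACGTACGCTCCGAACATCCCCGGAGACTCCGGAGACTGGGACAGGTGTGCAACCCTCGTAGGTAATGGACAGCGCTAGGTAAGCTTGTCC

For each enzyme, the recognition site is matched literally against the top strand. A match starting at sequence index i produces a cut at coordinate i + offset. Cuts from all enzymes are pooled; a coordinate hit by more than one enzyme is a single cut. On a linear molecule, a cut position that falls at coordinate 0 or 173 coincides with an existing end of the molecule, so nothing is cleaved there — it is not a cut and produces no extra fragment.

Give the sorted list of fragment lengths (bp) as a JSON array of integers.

Per-enzyme occurrences:
  CdoIV CGCTCCG/7: at [61, 76, 88] ⇒ [68, 83, 95]
  AzqVI GGACAG/2: at [0, 52, 121, 149] ⇒ [2, 54, 123, 151]
  JekIII AGGTAA/1: at [42, 142, 159] ⇒ [43, 143, 160]
  SqiX ATTTTGT/1: at [14] ⇒ [15]
  WciVI CGGAGACT/4: at [33, 68, 103, 112] ⇒ [37, 72, 107, 116]

Pooled cuts: [2, 15, 37, 43, 54, 68, 72, 83, 95, 107, 116, 123, 143, 151, 160]

Fragment lengths:
  [0,2): 2 bp
  [2,15): 13 bp
  [15,37): 22 bp
  [37,43): 6 bp
  [43,54): 11 bp
  [54,68): 14 bp
  [68,72): 4 bp
  [72,83): 11 bp
  [83,95): 12 bp
  [95,107): 12 bp
  [107,116): 9 bp
  [116,123): 7 bp
  [123,143): 20 bp
  [143,151): 8 bp
  [151,160): 9 bp
  [160,173): 13 bp

[2,4,6,7,8,9,9,11,11,12,12,13,13,14,20,22]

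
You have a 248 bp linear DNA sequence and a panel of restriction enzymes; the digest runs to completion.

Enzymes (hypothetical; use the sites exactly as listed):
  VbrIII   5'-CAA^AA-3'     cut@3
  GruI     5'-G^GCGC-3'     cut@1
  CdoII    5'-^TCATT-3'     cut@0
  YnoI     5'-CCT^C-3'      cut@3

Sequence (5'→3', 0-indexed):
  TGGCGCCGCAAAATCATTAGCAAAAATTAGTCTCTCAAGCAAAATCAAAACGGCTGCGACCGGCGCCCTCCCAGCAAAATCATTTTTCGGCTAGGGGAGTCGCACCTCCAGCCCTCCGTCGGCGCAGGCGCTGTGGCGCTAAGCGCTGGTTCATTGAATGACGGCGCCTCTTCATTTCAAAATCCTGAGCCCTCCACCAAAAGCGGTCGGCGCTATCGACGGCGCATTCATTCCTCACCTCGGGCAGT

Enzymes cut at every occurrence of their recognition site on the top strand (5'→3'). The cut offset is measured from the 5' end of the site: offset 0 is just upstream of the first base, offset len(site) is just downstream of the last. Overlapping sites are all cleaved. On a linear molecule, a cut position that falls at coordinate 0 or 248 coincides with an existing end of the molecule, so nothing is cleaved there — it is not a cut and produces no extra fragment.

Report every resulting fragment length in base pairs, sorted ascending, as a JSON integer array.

[2,2,2,2,5,6,6,6,6,6,7,7,8,8,8,8,8,9,9,9,10,12,13,13,14,15,19,28]

Scan for sites:
  VbrIII CAAAA/3: at [8, 20, 39, 45, 74, 177, 197] ⇒ [11, 23, 42, 48, 77, 180, 200]
  GruI GGCGC/1: at [1, 61, 120, 126, 134, 162, 208, 220] ⇒ [2, 62, 121, 127, 135, 163, 209, 221]
  CdoII TCATT/0: at [13, 79, 150, 171, 227] ⇒ [13, 79, 150, 171, 227]
  YnoI CCTC/3: at [66, 104, 112, 166, 190, 232, 237] ⇒ [69, 107, 115, 169, 193, 235, 240]

Pooled cuts: [2, 11, 13, 23, 42, 48, 62, 69, 77, 79, 107, 115, 121, 127, 135, 150, 163, 169, 171, 180, 193, 200, 209, 221, 227, 235, 240]

Fragment lengths:
  [0,2): 2 bp
  [2,11): 9 bp
  [11,13): 2 bp
  [13,23): 10 bp
  [23,42): 19 bp
  [42,48): 6 bp
  [48,62): 14 bp
  [62,69): 7 bp
  [69,77): 8 bp
  [77,79): 2 bp
  [79,107): 28 bp
  [107,115): 8 bp
  [115,121): 6 bp
  [121,127): 6 bp
  [127,135): 8 bp
  [135,150): 15 bp
  [150,163): 13 bp
  [163,169): 6 bp
  [169,171): 2 bp
  [171,180): 9 bp
  [180,193): 13 bp
  [193,200): 7 bp
  [200,209): 9 bp
  [209,221): 12 bp
  [221,227): 6 bp
  [227,235): 8 bp
  [235,240): 5 bp
  [240,248): 8 bp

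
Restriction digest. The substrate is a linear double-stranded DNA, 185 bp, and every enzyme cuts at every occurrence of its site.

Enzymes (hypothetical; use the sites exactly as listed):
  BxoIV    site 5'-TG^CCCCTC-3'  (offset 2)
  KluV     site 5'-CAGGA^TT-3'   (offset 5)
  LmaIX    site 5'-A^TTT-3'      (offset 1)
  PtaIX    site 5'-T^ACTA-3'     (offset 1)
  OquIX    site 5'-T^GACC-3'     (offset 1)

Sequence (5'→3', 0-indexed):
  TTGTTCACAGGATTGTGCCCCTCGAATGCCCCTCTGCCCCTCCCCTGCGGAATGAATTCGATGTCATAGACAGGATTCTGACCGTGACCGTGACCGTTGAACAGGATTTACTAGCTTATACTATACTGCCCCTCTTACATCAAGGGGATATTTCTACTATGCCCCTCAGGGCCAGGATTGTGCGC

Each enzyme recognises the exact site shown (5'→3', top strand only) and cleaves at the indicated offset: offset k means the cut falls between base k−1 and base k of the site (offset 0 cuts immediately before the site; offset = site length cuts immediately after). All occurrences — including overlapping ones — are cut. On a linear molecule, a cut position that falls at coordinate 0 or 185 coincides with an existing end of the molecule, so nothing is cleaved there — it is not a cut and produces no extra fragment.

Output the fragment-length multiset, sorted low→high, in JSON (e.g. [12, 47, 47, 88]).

Per-enzyme occurrences:
  BxoIV (TGCCCCTC, off=2): starts [15, 26, 34, 126, 159] → cuts [17, 28, 36, 128, 161]
  KluV (CAGGATT, off=5): starts [7, 70, 101, 172] → cuts [12, 75, 106, 177]
  LmaIX (ATTT, off=1): starts [105, 149] → cuts [106, 150]
  PtaIX (TACTA, off=1): starts [108, 118, 154] → cuts [109, 119, 155]
  OquIX (TGACC, off=1): starts [78, 84, 90] → cuts [79, 85, 91]

Pooled cuts: [12, 17, 28, 36, 75, 79, 85, 91, 106, 109, 119, 128, 150, 155, 161, 177]

Fragment lengths:
  [0,12): 12 bp
  [12,17): 5 bp
  [17,28): 11 bp
  [28,36): 8 bp
  [36,75): 39 bp
  [75,79): 4 bp
  [79,85): 6 bp
  [85,91): 6 bp
  [91,106): 15 bp
  [106,109): 3 bp
  [109,119): 10 bp
  [119,128): 9 bp
  [128,150): 22 bp
  [150,155): 5 bp
  [155,161): 6 bp
  [161,177): 16 bp
  [177,185): 8 bp

[3,4,5,5,6,6,6,8,8,9,10,11,12,15,16,22,39]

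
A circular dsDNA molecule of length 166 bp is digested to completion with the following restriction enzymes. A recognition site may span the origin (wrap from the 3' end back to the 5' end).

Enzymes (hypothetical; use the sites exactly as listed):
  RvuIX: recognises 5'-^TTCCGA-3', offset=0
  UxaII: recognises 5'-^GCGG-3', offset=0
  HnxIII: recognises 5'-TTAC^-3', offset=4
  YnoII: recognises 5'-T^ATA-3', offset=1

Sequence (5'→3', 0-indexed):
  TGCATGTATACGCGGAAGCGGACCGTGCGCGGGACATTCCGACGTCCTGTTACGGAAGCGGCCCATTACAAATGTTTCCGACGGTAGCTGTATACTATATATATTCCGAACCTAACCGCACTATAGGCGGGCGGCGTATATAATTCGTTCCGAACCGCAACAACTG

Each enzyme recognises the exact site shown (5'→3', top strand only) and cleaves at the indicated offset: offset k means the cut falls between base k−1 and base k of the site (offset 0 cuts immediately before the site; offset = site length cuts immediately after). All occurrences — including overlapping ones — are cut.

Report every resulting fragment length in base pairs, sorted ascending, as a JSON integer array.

[2,2,2,3,4,4,4,4,5,6,6,7,8,8,11,12,16,17,19,26]

Site scan:
  RvuIX (TTCCGA, off=0): starts [36, 75, 103, 147] → cuts [36, 75, 103, 147]
  UxaII (GCGG, off=0): starts [11, 17, 28, 57, 126, 130] → cuts [11, 17, 28, 57, 126, 130]
  HnxIII (TTAC, off=4): starts [49, 65] → cuts [53, 69]
  YnoII (TATA, off=1): starts [6, 90, 95, 97, 99, 121, 136, 138] → cuts [7, 91, 96, 98, 100, 122, 137, 139]

All cut coordinates (distinct, sorted): [7, 11, 17, 28, 36, 53, 57, 69, 75, 91, 96, 98, 100, 103, 122, 126, 130, 137, 139, 147]

Fragment lengths:
  7→11: 4 bp
  11→17: 6 bp
  17→28: 11 bp
  28→36: 8 bp
  36→53: 17 bp
  53→57: 4 bp
  57→69: 12 bp
  69→75: 6 bp
  75→91: 16 bp
  91→96: 5 bp
  96→98: 2 bp
  98→100: 2 bp
  100→103: 3 bp
  103→122: 19 bp
  122→126: 4 bp
  126→130: 4 bp
  130→137: 7 bp
  137→139: 2 bp
  139→147: 8 bp
  147→7 (wrap): 166-147+7 = 26 bp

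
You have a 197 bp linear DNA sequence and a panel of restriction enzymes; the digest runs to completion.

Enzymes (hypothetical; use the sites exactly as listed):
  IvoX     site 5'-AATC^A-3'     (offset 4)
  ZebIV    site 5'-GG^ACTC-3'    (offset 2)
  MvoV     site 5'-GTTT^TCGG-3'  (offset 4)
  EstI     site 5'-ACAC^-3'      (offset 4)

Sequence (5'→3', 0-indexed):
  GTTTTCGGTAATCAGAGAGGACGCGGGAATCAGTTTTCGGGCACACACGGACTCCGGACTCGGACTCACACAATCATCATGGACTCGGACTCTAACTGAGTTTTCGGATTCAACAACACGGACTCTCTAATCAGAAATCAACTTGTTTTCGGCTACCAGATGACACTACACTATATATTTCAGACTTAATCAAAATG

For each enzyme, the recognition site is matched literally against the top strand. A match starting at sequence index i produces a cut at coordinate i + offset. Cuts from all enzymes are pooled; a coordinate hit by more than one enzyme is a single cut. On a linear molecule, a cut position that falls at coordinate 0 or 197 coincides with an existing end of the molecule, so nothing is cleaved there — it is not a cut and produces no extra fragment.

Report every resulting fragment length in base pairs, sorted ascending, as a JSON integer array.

[2,2,2,4,4,5,5,6,6,6,7,7,7,8,9,9,10,11,15,16,18,18,20]

Site scan:
  IvoX AATCA/4: at [9, 27, 71, 128, 135, 187] ⇒ [13, 31, 75, 132, 139, 191]
  ZebIV GGACTC/2: at [48, 55, 61, 80, 86, 119] ⇒ [50, 57, 63, 82, 88, 121]
  MvoV GTTTTCGG/4: at [0, 32, 99, 144] ⇒ [4, 36, 103, 148]
  EstI ACAC/4: at [42, 44, 67, 115, 162, 167] ⇒ [46, 48, 71, 119, 166, 171]

Pooled cuts: [4, 13, 31, 36, 46, 48, 50, 57, 63, 71, 75, 82, 88, 103, 119, 121, 132, 139, 148, 166, 171, 191]

Fragments:
  [0,4): 4 bp
  [4,13): 9 bp
  [13,31): 18 bp
  [31,36): 5 bp
  [36,46): 10 bp
  [46,48): 2 bp
  [48,50): 2 bp
  [50,57): 7 bp
  [57,63): 6 bp
  [63,71): 8 bp
  [71,75): 4 bp
  [75,82): 7 bp
  [82,88): 6 bp
  [88,103): 15 bp
  [103,119): 16 bp
  [119,121): 2 bp
  [121,132): 11 bp
  [132,139): 7 bp
  [139,148): 9 bp
  [148,166): 18 bp
  [166,171): 5 bp
  [171,191): 20 bp
  [191,197): 6 bp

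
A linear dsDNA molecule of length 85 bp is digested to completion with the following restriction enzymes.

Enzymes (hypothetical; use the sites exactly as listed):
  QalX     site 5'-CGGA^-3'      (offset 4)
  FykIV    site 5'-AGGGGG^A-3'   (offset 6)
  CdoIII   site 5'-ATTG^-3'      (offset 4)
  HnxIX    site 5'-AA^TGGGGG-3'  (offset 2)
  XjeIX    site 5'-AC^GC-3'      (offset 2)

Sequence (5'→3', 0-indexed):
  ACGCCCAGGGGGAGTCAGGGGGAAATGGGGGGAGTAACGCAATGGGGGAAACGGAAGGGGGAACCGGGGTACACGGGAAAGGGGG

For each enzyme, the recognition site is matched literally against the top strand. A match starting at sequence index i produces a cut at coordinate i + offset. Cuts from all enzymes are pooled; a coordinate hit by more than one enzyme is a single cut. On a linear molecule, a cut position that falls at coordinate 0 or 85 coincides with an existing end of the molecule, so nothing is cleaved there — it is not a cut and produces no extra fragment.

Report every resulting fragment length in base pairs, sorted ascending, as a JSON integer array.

Site scan:
  QalX (CGGA, off=4): starts [51] → cuts [55]
  FykIV (AGGGGGA, off=6): starts [6, 16, 55] → cuts [12, 22, 61]
  CdoIII (ATTG, off=4): no sites
  HnxIX (AATGGGGG, off=2): starts [23, 40] → cuts [25, 42]
  XjeIX (ACGC, off=2): starts [0, 36] → cuts [2, 38]

Pooled cuts: [2, 12, 22, 25, 38, 42, 55, 61]

Fragments:
  [0,2): 2 bp
  [2,12): 10 bp
  [12,22): 10 bp
  [22,25): 3 bp
  [25,38): 13 bp
  [38,42): 4 bp
  [42,55): 13 bp
  [55,61): 6 bp
  [61,85): 24 bp

[2,3,4,6,10,10,13,13,24]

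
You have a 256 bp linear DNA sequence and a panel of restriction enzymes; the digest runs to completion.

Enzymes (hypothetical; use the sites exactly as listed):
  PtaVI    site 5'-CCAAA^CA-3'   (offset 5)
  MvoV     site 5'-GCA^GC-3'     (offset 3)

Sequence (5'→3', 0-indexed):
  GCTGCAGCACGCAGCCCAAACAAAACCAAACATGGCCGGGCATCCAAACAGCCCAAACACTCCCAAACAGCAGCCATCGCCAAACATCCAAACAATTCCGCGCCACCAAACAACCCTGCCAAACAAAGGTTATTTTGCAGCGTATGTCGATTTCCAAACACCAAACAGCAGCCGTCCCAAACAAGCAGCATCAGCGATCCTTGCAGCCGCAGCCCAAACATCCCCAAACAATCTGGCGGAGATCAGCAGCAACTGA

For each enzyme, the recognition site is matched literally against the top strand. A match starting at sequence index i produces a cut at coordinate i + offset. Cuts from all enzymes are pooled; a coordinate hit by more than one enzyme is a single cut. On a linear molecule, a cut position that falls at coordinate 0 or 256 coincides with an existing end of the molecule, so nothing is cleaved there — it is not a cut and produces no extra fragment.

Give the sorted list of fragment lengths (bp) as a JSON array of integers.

[5,5,6,6,6,7,7,7,7,8,8,9,10,10,10,11,12,13,16,18,18,18,19,20]

Per-enzyme occurrences:
  PtaVI (CCAAACA, off=5): starts [15, 25, 43, 52, 62, 79, 87, 105, 118, 153, 160, 176, 213, 223] → cuts [20, 30, 48, 57, 67, 84, 92, 110, 123, 158, 165, 181, 218, 228]
  MvoV (GCAGC, off=3): starts [3, 10, 69, 136, 167, 184, 202, 208, 245] → cuts [6, 13, 72, 139, 170, 187, 205, 211, 248]

All cut coordinates (distinct, sorted): [6, 13, 20, 30, 48, 57, 67, 72, 84, 92, 110, 123, 139, 158, 165, 170, 181, 187, 205, 211, 218, 228, 248]

Fragment lengths:
  [0,6): 6 bp
  [6,13): 7 bp
  [13,20): 7 bp
  [20,30): 10 bp
  [30,48): 18 bp
  [48,57): 9 bp
  [57,67): 10 bp
  [67,72): 5 bp
  [72,84): 12 bp
  [84,92): 8 bp
  [92,110): 18 bp
  [110,123): 13 bp
  [123,139): 16 bp
  [139,158): 19 bp
  [158,165): 7 bp
  [165,170): 5 bp
  [170,181): 11 bp
  [181,187): 6 bp
  [187,205): 18 bp
  [205,211): 6 bp
  [211,218): 7 bp
  [218,228): 10 bp
  [228,248): 20 bp
  [248,256): 8 bp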